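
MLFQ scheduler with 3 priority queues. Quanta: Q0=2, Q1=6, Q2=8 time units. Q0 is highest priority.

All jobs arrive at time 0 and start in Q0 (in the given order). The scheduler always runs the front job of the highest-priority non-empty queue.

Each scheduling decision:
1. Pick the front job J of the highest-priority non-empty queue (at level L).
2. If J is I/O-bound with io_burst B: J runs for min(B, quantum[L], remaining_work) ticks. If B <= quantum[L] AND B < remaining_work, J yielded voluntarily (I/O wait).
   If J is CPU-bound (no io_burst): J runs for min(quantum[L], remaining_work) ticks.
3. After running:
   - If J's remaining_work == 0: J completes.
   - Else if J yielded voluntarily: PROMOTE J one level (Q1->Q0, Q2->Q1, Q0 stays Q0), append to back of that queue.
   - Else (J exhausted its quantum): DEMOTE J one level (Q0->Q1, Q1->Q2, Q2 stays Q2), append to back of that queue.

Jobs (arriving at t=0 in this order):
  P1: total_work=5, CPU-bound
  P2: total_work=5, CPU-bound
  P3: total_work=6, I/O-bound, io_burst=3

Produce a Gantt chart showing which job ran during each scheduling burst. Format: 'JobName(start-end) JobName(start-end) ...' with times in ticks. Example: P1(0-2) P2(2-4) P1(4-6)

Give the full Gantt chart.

Answer: P1(0-2) P2(2-4) P3(4-6) P1(6-9) P2(9-12) P3(12-15) P3(15-16)

Derivation:
t=0-2: P1@Q0 runs 2, rem=3, quantum used, demote→Q1. Q0=[P2,P3] Q1=[P1] Q2=[]
t=2-4: P2@Q0 runs 2, rem=3, quantum used, demote→Q1. Q0=[P3] Q1=[P1,P2] Q2=[]
t=4-6: P3@Q0 runs 2, rem=4, quantum used, demote→Q1. Q0=[] Q1=[P1,P2,P3] Q2=[]
t=6-9: P1@Q1 runs 3, rem=0, completes. Q0=[] Q1=[P2,P3] Q2=[]
t=9-12: P2@Q1 runs 3, rem=0, completes. Q0=[] Q1=[P3] Q2=[]
t=12-15: P3@Q1 runs 3, rem=1, I/O yield, promote→Q0. Q0=[P3] Q1=[] Q2=[]
t=15-16: P3@Q0 runs 1, rem=0, completes. Q0=[] Q1=[] Q2=[]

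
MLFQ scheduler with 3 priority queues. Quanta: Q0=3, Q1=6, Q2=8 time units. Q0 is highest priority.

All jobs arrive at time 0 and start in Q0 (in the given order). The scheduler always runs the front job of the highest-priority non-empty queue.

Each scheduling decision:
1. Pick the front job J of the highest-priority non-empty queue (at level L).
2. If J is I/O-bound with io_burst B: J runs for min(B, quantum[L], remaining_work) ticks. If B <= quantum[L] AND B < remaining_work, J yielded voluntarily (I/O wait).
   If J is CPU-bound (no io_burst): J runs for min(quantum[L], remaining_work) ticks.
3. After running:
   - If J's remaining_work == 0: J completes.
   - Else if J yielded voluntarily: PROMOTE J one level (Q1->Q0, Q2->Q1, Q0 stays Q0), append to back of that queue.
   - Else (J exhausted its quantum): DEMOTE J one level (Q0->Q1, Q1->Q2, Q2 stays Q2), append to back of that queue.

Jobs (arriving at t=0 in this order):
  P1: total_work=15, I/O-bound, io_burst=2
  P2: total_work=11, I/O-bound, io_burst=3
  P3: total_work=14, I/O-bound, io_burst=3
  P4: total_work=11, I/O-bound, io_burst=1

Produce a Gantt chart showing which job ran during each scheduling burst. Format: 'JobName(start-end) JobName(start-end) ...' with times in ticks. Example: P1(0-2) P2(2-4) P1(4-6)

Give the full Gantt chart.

Answer: P1(0-2) P2(2-5) P3(5-8) P4(8-9) P1(9-11) P2(11-14) P3(14-17) P4(17-18) P1(18-20) P2(20-23) P3(23-26) P4(26-27) P1(27-29) P2(29-31) P3(31-34) P4(34-35) P1(35-37) P3(37-39) P4(39-40) P1(40-42) P4(42-43) P1(43-45) P4(45-46) P1(46-47) P4(47-48) P4(48-49) P4(49-50) P4(50-51)

Derivation:
t=0-2: P1@Q0 runs 2, rem=13, I/O yield, promote→Q0. Q0=[P2,P3,P4,P1] Q1=[] Q2=[]
t=2-5: P2@Q0 runs 3, rem=8, I/O yield, promote→Q0. Q0=[P3,P4,P1,P2] Q1=[] Q2=[]
t=5-8: P3@Q0 runs 3, rem=11, I/O yield, promote→Q0. Q0=[P4,P1,P2,P3] Q1=[] Q2=[]
t=8-9: P4@Q0 runs 1, rem=10, I/O yield, promote→Q0. Q0=[P1,P2,P3,P4] Q1=[] Q2=[]
t=9-11: P1@Q0 runs 2, rem=11, I/O yield, promote→Q0. Q0=[P2,P3,P4,P1] Q1=[] Q2=[]
t=11-14: P2@Q0 runs 3, rem=5, I/O yield, promote→Q0. Q0=[P3,P4,P1,P2] Q1=[] Q2=[]
t=14-17: P3@Q0 runs 3, rem=8, I/O yield, promote→Q0. Q0=[P4,P1,P2,P3] Q1=[] Q2=[]
t=17-18: P4@Q0 runs 1, rem=9, I/O yield, promote→Q0. Q0=[P1,P2,P3,P4] Q1=[] Q2=[]
t=18-20: P1@Q0 runs 2, rem=9, I/O yield, promote→Q0. Q0=[P2,P3,P4,P1] Q1=[] Q2=[]
t=20-23: P2@Q0 runs 3, rem=2, I/O yield, promote→Q0. Q0=[P3,P4,P1,P2] Q1=[] Q2=[]
t=23-26: P3@Q0 runs 3, rem=5, I/O yield, promote→Q0. Q0=[P4,P1,P2,P3] Q1=[] Q2=[]
t=26-27: P4@Q0 runs 1, rem=8, I/O yield, promote→Q0. Q0=[P1,P2,P3,P4] Q1=[] Q2=[]
t=27-29: P1@Q0 runs 2, rem=7, I/O yield, promote→Q0. Q0=[P2,P3,P4,P1] Q1=[] Q2=[]
t=29-31: P2@Q0 runs 2, rem=0, completes. Q0=[P3,P4,P1] Q1=[] Q2=[]
t=31-34: P3@Q0 runs 3, rem=2, I/O yield, promote→Q0. Q0=[P4,P1,P3] Q1=[] Q2=[]
t=34-35: P4@Q0 runs 1, rem=7, I/O yield, promote→Q0. Q0=[P1,P3,P4] Q1=[] Q2=[]
t=35-37: P1@Q0 runs 2, rem=5, I/O yield, promote→Q0. Q0=[P3,P4,P1] Q1=[] Q2=[]
t=37-39: P3@Q0 runs 2, rem=0, completes. Q0=[P4,P1] Q1=[] Q2=[]
t=39-40: P4@Q0 runs 1, rem=6, I/O yield, promote→Q0. Q0=[P1,P4] Q1=[] Q2=[]
t=40-42: P1@Q0 runs 2, rem=3, I/O yield, promote→Q0. Q0=[P4,P1] Q1=[] Q2=[]
t=42-43: P4@Q0 runs 1, rem=5, I/O yield, promote→Q0. Q0=[P1,P4] Q1=[] Q2=[]
t=43-45: P1@Q0 runs 2, rem=1, I/O yield, promote→Q0. Q0=[P4,P1] Q1=[] Q2=[]
t=45-46: P4@Q0 runs 1, rem=4, I/O yield, promote→Q0. Q0=[P1,P4] Q1=[] Q2=[]
t=46-47: P1@Q0 runs 1, rem=0, completes. Q0=[P4] Q1=[] Q2=[]
t=47-48: P4@Q0 runs 1, rem=3, I/O yield, promote→Q0. Q0=[P4] Q1=[] Q2=[]
t=48-49: P4@Q0 runs 1, rem=2, I/O yield, promote→Q0. Q0=[P4] Q1=[] Q2=[]
t=49-50: P4@Q0 runs 1, rem=1, I/O yield, promote→Q0. Q0=[P4] Q1=[] Q2=[]
t=50-51: P4@Q0 runs 1, rem=0, completes. Q0=[] Q1=[] Q2=[]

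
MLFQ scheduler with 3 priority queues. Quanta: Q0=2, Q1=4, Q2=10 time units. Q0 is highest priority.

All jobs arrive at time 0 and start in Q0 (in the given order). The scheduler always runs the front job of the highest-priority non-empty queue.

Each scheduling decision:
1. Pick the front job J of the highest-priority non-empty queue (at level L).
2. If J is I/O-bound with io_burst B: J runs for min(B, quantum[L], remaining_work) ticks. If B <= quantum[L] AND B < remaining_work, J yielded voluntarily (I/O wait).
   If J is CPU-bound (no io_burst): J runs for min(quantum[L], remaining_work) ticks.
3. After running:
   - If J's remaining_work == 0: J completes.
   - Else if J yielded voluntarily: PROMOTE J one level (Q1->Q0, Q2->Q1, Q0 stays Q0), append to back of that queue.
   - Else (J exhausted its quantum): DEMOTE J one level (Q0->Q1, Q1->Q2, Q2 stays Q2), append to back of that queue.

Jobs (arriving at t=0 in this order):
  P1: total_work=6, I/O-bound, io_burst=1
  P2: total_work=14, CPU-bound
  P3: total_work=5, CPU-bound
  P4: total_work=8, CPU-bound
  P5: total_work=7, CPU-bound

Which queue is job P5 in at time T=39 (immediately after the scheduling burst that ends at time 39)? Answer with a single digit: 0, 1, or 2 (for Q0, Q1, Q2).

t=0-1: P1@Q0 runs 1, rem=5, I/O yield, promote→Q0. Q0=[P2,P3,P4,P5,P1] Q1=[] Q2=[]
t=1-3: P2@Q0 runs 2, rem=12, quantum used, demote→Q1. Q0=[P3,P4,P5,P1] Q1=[P2] Q2=[]
t=3-5: P3@Q0 runs 2, rem=3, quantum used, demote→Q1. Q0=[P4,P5,P1] Q1=[P2,P3] Q2=[]
t=5-7: P4@Q0 runs 2, rem=6, quantum used, demote→Q1. Q0=[P5,P1] Q1=[P2,P3,P4] Q2=[]
t=7-9: P5@Q0 runs 2, rem=5, quantum used, demote→Q1. Q0=[P1] Q1=[P2,P3,P4,P5] Q2=[]
t=9-10: P1@Q0 runs 1, rem=4, I/O yield, promote→Q0. Q0=[P1] Q1=[P2,P3,P4,P5] Q2=[]
t=10-11: P1@Q0 runs 1, rem=3, I/O yield, promote→Q0. Q0=[P1] Q1=[P2,P3,P4,P5] Q2=[]
t=11-12: P1@Q0 runs 1, rem=2, I/O yield, promote→Q0. Q0=[P1] Q1=[P2,P3,P4,P5] Q2=[]
t=12-13: P1@Q0 runs 1, rem=1, I/O yield, promote→Q0. Q0=[P1] Q1=[P2,P3,P4,P5] Q2=[]
t=13-14: P1@Q0 runs 1, rem=0, completes. Q0=[] Q1=[P2,P3,P4,P5] Q2=[]
t=14-18: P2@Q1 runs 4, rem=8, quantum used, demote→Q2. Q0=[] Q1=[P3,P4,P5] Q2=[P2]
t=18-21: P3@Q1 runs 3, rem=0, completes. Q0=[] Q1=[P4,P5] Q2=[P2]
t=21-25: P4@Q1 runs 4, rem=2, quantum used, demote→Q2. Q0=[] Q1=[P5] Q2=[P2,P4]
t=25-29: P5@Q1 runs 4, rem=1, quantum used, demote→Q2. Q0=[] Q1=[] Q2=[P2,P4,P5]
t=29-37: P2@Q2 runs 8, rem=0, completes. Q0=[] Q1=[] Q2=[P4,P5]
t=37-39: P4@Q2 runs 2, rem=0, completes. Q0=[] Q1=[] Q2=[P5]
t=39-40: P5@Q2 runs 1, rem=0, completes. Q0=[] Q1=[] Q2=[]

Answer: 2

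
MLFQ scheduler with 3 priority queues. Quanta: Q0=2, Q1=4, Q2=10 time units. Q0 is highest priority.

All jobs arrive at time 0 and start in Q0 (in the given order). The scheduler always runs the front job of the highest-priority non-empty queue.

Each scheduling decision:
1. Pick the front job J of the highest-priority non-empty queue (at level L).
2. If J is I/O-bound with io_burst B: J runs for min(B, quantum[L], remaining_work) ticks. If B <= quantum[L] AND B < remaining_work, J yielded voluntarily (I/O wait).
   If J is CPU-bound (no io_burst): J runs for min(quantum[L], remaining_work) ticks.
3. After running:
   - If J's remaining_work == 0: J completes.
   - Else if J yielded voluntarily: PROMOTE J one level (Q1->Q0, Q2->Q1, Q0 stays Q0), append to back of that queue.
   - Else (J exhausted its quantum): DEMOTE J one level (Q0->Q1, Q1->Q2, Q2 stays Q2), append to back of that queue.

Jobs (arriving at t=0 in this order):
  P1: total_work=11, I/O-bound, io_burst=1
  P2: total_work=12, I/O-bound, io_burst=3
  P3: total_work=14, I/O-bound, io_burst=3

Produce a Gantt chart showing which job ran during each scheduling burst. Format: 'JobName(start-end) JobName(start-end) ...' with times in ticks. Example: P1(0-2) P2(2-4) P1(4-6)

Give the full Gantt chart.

t=0-1: P1@Q0 runs 1, rem=10, I/O yield, promote→Q0. Q0=[P2,P3,P1] Q1=[] Q2=[]
t=1-3: P2@Q0 runs 2, rem=10, quantum used, demote→Q1. Q0=[P3,P1] Q1=[P2] Q2=[]
t=3-5: P3@Q0 runs 2, rem=12, quantum used, demote→Q1. Q0=[P1] Q1=[P2,P3] Q2=[]
t=5-6: P1@Q0 runs 1, rem=9, I/O yield, promote→Q0. Q0=[P1] Q1=[P2,P3] Q2=[]
t=6-7: P1@Q0 runs 1, rem=8, I/O yield, promote→Q0. Q0=[P1] Q1=[P2,P3] Q2=[]
t=7-8: P1@Q0 runs 1, rem=7, I/O yield, promote→Q0. Q0=[P1] Q1=[P2,P3] Q2=[]
t=8-9: P1@Q0 runs 1, rem=6, I/O yield, promote→Q0. Q0=[P1] Q1=[P2,P3] Q2=[]
t=9-10: P1@Q0 runs 1, rem=5, I/O yield, promote→Q0. Q0=[P1] Q1=[P2,P3] Q2=[]
t=10-11: P1@Q0 runs 1, rem=4, I/O yield, promote→Q0. Q0=[P1] Q1=[P2,P3] Q2=[]
t=11-12: P1@Q0 runs 1, rem=3, I/O yield, promote→Q0. Q0=[P1] Q1=[P2,P3] Q2=[]
t=12-13: P1@Q0 runs 1, rem=2, I/O yield, promote→Q0. Q0=[P1] Q1=[P2,P3] Q2=[]
t=13-14: P1@Q0 runs 1, rem=1, I/O yield, promote→Q0. Q0=[P1] Q1=[P2,P3] Q2=[]
t=14-15: P1@Q0 runs 1, rem=0, completes. Q0=[] Q1=[P2,P3] Q2=[]
t=15-18: P2@Q1 runs 3, rem=7, I/O yield, promote→Q0. Q0=[P2] Q1=[P3] Q2=[]
t=18-20: P2@Q0 runs 2, rem=5, quantum used, demote→Q1. Q0=[] Q1=[P3,P2] Q2=[]
t=20-23: P3@Q1 runs 3, rem=9, I/O yield, promote→Q0. Q0=[P3] Q1=[P2] Q2=[]
t=23-25: P3@Q0 runs 2, rem=7, quantum used, demote→Q1. Q0=[] Q1=[P2,P3] Q2=[]
t=25-28: P2@Q1 runs 3, rem=2, I/O yield, promote→Q0. Q0=[P2] Q1=[P3] Q2=[]
t=28-30: P2@Q0 runs 2, rem=0, completes. Q0=[] Q1=[P3] Q2=[]
t=30-33: P3@Q1 runs 3, rem=4, I/O yield, promote→Q0. Q0=[P3] Q1=[] Q2=[]
t=33-35: P3@Q0 runs 2, rem=2, quantum used, demote→Q1. Q0=[] Q1=[P3] Q2=[]
t=35-37: P3@Q1 runs 2, rem=0, completes. Q0=[] Q1=[] Q2=[]

Answer: P1(0-1) P2(1-3) P3(3-5) P1(5-6) P1(6-7) P1(7-8) P1(8-9) P1(9-10) P1(10-11) P1(11-12) P1(12-13) P1(13-14) P1(14-15) P2(15-18) P2(18-20) P3(20-23) P3(23-25) P2(25-28) P2(28-30) P3(30-33) P3(33-35) P3(35-37)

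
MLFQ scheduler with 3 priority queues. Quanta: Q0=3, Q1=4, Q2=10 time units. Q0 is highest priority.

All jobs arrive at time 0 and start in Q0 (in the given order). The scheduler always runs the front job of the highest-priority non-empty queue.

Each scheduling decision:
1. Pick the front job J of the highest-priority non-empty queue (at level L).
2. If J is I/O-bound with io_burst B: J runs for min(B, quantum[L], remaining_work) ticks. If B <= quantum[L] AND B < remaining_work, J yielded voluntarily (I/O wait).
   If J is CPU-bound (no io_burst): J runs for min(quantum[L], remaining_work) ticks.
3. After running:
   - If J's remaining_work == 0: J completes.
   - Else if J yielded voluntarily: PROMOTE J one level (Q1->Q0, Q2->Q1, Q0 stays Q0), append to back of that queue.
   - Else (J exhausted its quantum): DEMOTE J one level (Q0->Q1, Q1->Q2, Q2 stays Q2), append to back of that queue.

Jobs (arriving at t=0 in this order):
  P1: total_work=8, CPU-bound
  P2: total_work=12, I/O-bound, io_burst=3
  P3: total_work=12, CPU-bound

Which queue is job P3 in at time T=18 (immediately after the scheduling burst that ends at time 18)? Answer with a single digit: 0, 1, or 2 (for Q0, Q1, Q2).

t=0-3: P1@Q0 runs 3, rem=5, quantum used, demote→Q1. Q0=[P2,P3] Q1=[P1] Q2=[]
t=3-6: P2@Q0 runs 3, rem=9, I/O yield, promote→Q0. Q0=[P3,P2] Q1=[P1] Q2=[]
t=6-9: P3@Q0 runs 3, rem=9, quantum used, demote→Q1. Q0=[P2] Q1=[P1,P3] Q2=[]
t=9-12: P2@Q0 runs 3, rem=6, I/O yield, promote→Q0. Q0=[P2] Q1=[P1,P3] Q2=[]
t=12-15: P2@Q0 runs 3, rem=3, I/O yield, promote→Q0. Q0=[P2] Q1=[P1,P3] Q2=[]
t=15-18: P2@Q0 runs 3, rem=0, completes. Q0=[] Q1=[P1,P3] Q2=[]
t=18-22: P1@Q1 runs 4, rem=1, quantum used, demote→Q2. Q0=[] Q1=[P3] Q2=[P1]
t=22-26: P3@Q1 runs 4, rem=5, quantum used, demote→Q2. Q0=[] Q1=[] Q2=[P1,P3]
t=26-27: P1@Q2 runs 1, rem=0, completes. Q0=[] Q1=[] Q2=[P3]
t=27-32: P3@Q2 runs 5, rem=0, completes. Q0=[] Q1=[] Q2=[]

Answer: 1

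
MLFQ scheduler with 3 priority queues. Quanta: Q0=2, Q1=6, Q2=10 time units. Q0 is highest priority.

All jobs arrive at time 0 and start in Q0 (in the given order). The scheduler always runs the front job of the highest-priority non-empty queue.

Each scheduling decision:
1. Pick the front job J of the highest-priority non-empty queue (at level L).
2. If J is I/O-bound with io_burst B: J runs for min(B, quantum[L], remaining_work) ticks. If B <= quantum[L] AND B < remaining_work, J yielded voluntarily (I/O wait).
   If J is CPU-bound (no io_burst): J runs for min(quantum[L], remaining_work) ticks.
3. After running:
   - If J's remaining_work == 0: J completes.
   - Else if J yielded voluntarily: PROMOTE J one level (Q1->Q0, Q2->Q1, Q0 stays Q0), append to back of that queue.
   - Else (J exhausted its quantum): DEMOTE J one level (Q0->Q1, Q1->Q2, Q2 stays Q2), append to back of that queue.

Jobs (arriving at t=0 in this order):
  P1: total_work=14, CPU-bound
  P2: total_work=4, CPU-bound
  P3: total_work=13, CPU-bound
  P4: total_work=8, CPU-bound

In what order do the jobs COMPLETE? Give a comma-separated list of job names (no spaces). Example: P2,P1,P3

t=0-2: P1@Q0 runs 2, rem=12, quantum used, demote→Q1. Q0=[P2,P3,P4] Q1=[P1] Q2=[]
t=2-4: P2@Q0 runs 2, rem=2, quantum used, demote→Q1. Q0=[P3,P4] Q1=[P1,P2] Q2=[]
t=4-6: P3@Q0 runs 2, rem=11, quantum used, demote→Q1. Q0=[P4] Q1=[P1,P2,P3] Q2=[]
t=6-8: P4@Q0 runs 2, rem=6, quantum used, demote→Q1. Q0=[] Q1=[P1,P2,P3,P4] Q2=[]
t=8-14: P1@Q1 runs 6, rem=6, quantum used, demote→Q2. Q0=[] Q1=[P2,P3,P4] Q2=[P1]
t=14-16: P2@Q1 runs 2, rem=0, completes. Q0=[] Q1=[P3,P4] Q2=[P1]
t=16-22: P3@Q1 runs 6, rem=5, quantum used, demote→Q2. Q0=[] Q1=[P4] Q2=[P1,P3]
t=22-28: P4@Q1 runs 6, rem=0, completes. Q0=[] Q1=[] Q2=[P1,P3]
t=28-34: P1@Q2 runs 6, rem=0, completes. Q0=[] Q1=[] Q2=[P3]
t=34-39: P3@Q2 runs 5, rem=0, completes. Q0=[] Q1=[] Q2=[]

Answer: P2,P4,P1,P3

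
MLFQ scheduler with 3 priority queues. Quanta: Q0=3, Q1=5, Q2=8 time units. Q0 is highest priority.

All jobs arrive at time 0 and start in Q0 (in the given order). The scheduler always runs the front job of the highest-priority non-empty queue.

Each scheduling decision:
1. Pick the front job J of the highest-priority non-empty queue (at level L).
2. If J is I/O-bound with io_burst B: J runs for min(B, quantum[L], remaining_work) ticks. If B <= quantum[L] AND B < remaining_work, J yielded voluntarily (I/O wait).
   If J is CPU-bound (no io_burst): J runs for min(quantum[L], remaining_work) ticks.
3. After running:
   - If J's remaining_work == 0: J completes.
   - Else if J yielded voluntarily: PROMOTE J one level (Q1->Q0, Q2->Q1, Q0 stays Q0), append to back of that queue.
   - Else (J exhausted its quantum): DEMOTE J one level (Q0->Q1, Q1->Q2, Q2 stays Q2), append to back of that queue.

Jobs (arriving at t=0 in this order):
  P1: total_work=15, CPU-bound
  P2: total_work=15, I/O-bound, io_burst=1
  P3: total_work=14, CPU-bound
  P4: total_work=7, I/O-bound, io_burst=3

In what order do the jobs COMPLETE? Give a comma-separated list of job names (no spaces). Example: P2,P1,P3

Answer: P4,P2,P1,P3

Derivation:
t=0-3: P1@Q0 runs 3, rem=12, quantum used, demote→Q1. Q0=[P2,P3,P4] Q1=[P1] Q2=[]
t=3-4: P2@Q0 runs 1, rem=14, I/O yield, promote→Q0. Q0=[P3,P4,P2] Q1=[P1] Q2=[]
t=4-7: P3@Q0 runs 3, rem=11, quantum used, demote→Q1. Q0=[P4,P2] Q1=[P1,P3] Q2=[]
t=7-10: P4@Q0 runs 3, rem=4, I/O yield, promote→Q0. Q0=[P2,P4] Q1=[P1,P3] Q2=[]
t=10-11: P2@Q0 runs 1, rem=13, I/O yield, promote→Q0. Q0=[P4,P2] Q1=[P1,P3] Q2=[]
t=11-14: P4@Q0 runs 3, rem=1, I/O yield, promote→Q0. Q0=[P2,P4] Q1=[P1,P3] Q2=[]
t=14-15: P2@Q0 runs 1, rem=12, I/O yield, promote→Q0. Q0=[P4,P2] Q1=[P1,P3] Q2=[]
t=15-16: P4@Q0 runs 1, rem=0, completes. Q0=[P2] Q1=[P1,P3] Q2=[]
t=16-17: P2@Q0 runs 1, rem=11, I/O yield, promote→Q0. Q0=[P2] Q1=[P1,P3] Q2=[]
t=17-18: P2@Q0 runs 1, rem=10, I/O yield, promote→Q0. Q0=[P2] Q1=[P1,P3] Q2=[]
t=18-19: P2@Q0 runs 1, rem=9, I/O yield, promote→Q0. Q0=[P2] Q1=[P1,P3] Q2=[]
t=19-20: P2@Q0 runs 1, rem=8, I/O yield, promote→Q0. Q0=[P2] Q1=[P1,P3] Q2=[]
t=20-21: P2@Q0 runs 1, rem=7, I/O yield, promote→Q0. Q0=[P2] Q1=[P1,P3] Q2=[]
t=21-22: P2@Q0 runs 1, rem=6, I/O yield, promote→Q0. Q0=[P2] Q1=[P1,P3] Q2=[]
t=22-23: P2@Q0 runs 1, rem=5, I/O yield, promote→Q0. Q0=[P2] Q1=[P1,P3] Q2=[]
t=23-24: P2@Q0 runs 1, rem=4, I/O yield, promote→Q0. Q0=[P2] Q1=[P1,P3] Q2=[]
t=24-25: P2@Q0 runs 1, rem=3, I/O yield, promote→Q0. Q0=[P2] Q1=[P1,P3] Q2=[]
t=25-26: P2@Q0 runs 1, rem=2, I/O yield, promote→Q0. Q0=[P2] Q1=[P1,P3] Q2=[]
t=26-27: P2@Q0 runs 1, rem=1, I/O yield, promote→Q0. Q0=[P2] Q1=[P1,P3] Q2=[]
t=27-28: P2@Q0 runs 1, rem=0, completes. Q0=[] Q1=[P1,P3] Q2=[]
t=28-33: P1@Q1 runs 5, rem=7, quantum used, demote→Q2. Q0=[] Q1=[P3] Q2=[P1]
t=33-38: P3@Q1 runs 5, rem=6, quantum used, demote→Q2. Q0=[] Q1=[] Q2=[P1,P3]
t=38-45: P1@Q2 runs 7, rem=0, completes. Q0=[] Q1=[] Q2=[P3]
t=45-51: P3@Q2 runs 6, rem=0, completes. Q0=[] Q1=[] Q2=[]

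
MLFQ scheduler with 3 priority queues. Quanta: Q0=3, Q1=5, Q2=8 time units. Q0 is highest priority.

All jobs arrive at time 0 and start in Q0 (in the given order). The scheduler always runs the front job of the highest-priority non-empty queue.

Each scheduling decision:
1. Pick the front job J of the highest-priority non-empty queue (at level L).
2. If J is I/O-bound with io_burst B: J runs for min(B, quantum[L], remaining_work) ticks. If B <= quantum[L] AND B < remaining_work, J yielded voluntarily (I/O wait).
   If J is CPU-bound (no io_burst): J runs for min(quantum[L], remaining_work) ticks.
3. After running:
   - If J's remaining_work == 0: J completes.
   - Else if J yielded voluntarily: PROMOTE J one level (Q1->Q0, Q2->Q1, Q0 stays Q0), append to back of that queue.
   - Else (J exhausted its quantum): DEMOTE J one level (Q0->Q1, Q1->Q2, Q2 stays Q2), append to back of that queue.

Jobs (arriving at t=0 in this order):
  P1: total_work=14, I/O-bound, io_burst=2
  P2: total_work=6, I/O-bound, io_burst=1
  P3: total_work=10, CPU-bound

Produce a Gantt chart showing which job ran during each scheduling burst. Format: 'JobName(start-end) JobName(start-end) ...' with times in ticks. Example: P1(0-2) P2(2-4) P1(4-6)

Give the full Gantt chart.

t=0-2: P1@Q0 runs 2, rem=12, I/O yield, promote→Q0. Q0=[P2,P3,P1] Q1=[] Q2=[]
t=2-3: P2@Q0 runs 1, rem=5, I/O yield, promote→Q0. Q0=[P3,P1,P2] Q1=[] Q2=[]
t=3-6: P3@Q0 runs 3, rem=7, quantum used, demote→Q1. Q0=[P1,P2] Q1=[P3] Q2=[]
t=6-8: P1@Q0 runs 2, rem=10, I/O yield, promote→Q0. Q0=[P2,P1] Q1=[P3] Q2=[]
t=8-9: P2@Q0 runs 1, rem=4, I/O yield, promote→Q0. Q0=[P1,P2] Q1=[P3] Q2=[]
t=9-11: P1@Q0 runs 2, rem=8, I/O yield, promote→Q0. Q0=[P2,P1] Q1=[P3] Q2=[]
t=11-12: P2@Q0 runs 1, rem=3, I/O yield, promote→Q0. Q0=[P1,P2] Q1=[P3] Q2=[]
t=12-14: P1@Q0 runs 2, rem=6, I/O yield, promote→Q0. Q0=[P2,P1] Q1=[P3] Q2=[]
t=14-15: P2@Q0 runs 1, rem=2, I/O yield, promote→Q0. Q0=[P1,P2] Q1=[P3] Q2=[]
t=15-17: P1@Q0 runs 2, rem=4, I/O yield, promote→Q0. Q0=[P2,P1] Q1=[P3] Q2=[]
t=17-18: P2@Q0 runs 1, rem=1, I/O yield, promote→Q0. Q0=[P1,P2] Q1=[P3] Q2=[]
t=18-20: P1@Q0 runs 2, rem=2, I/O yield, promote→Q0. Q0=[P2,P1] Q1=[P3] Q2=[]
t=20-21: P2@Q0 runs 1, rem=0, completes. Q0=[P1] Q1=[P3] Q2=[]
t=21-23: P1@Q0 runs 2, rem=0, completes. Q0=[] Q1=[P3] Q2=[]
t=23-28: P3@Q1 runs 5, rem=2, quantum used, demote→Q2. Q0=[] Q1=[] Q2=[P3]
t=28-30: P3@Q2 runs 2, rem=0, completes. Q0=[] Q1=[] Q2=[]

Answer: P1(0-2) P2(2-3) P3(3-6) P1(6-8) P2(8-9) P1(9-11) P2(11-12) P1(12-14) P2(14-15) P1(15-17) P2(17-18) P1(18-20) P2(20-21) P1(21-23) P3(23-28) P3(28-30)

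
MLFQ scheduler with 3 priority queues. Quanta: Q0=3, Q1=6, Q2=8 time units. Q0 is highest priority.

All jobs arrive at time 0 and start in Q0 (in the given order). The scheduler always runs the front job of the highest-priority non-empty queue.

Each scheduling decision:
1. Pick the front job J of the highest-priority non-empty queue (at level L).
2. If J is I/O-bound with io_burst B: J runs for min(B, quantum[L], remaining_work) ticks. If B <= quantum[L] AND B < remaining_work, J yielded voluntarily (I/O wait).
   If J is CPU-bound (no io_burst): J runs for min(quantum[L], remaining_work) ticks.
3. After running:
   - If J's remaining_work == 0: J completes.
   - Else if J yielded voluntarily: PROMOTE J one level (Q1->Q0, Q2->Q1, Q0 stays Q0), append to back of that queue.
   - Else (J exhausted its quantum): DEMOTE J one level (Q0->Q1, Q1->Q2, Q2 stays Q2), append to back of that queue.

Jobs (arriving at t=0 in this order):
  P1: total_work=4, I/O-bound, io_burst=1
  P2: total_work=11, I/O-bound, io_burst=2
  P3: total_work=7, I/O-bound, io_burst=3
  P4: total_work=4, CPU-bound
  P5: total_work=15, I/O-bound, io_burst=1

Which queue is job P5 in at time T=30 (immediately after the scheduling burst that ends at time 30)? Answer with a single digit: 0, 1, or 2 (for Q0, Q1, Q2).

Answer: 0

Derivation:
t=0-1: P1@Q0 runs 1, rem=3, I/O yield, promote→Q0. Q0=[P2,P3,P4,P5,P1] Q1=[] Q2=[]
t=1-3: P2@Q0 runs 2, rem=9, I/O yield, promote→Q0. Q0=[P3,P4,P5,P1,P2] Q1=[] Q2=[]
t=3-6: P3@Q0 runs 3, rem=4, I/O yield, promote→Q0. Q0=[P4,P5,P1,P2,P3] Q1=[] Q2=[]
t=6-9: P4@Q0 runs 3, rem=1, quantum used, demote→Q1. Q0=[P5,P1,P2,P3] Q1=[P4] Q2=[]
t=9-10: P5@Q0 runs 1, rem=14, I/O yield, promote→Q0. Q0=[P1,P2,P3,P5] Q1=[P4] Q2=[]
t=10-11: P1@Q0 runs 1, rem=2, I/O yield, promote→Q0. Q0=[P2,P3,P5,P1] Q1=[P4] Q2=[]
t=11-13: P2@Q0 runs 2, rem=7, I/O yield, promote→Q0. Q0=[P3,P5,P1,P2] Q1=[P4] Q2=[]
t=13-16: P3@Q0 runs 3, rem=1, I/O yield, promote→Q0. Q0=[P5,P1,P2,P3] Q1=[P4] Q2=[]
t=16-17: P5@Q0 runs 1, rem=13, I/O yield, promote→Q0. Q0=[P1,P2,P3,P5] Q1=[P4] Q2=[]
t=17-18: P1@Q0 runs 1, rem=1, I/O yield, promote→Q0. Q0=[P2,P3,P5,P1] Q1=[P4] Q2=[]
t=18-20: P2@Q0 runs 2, rem=5, I/O yield, promote→Q0. Q0=[P3,P5,P1,P2] Q1=[P4] Q2=[]
t=20-21: P3@Q0 runs 1, rem=0, completes. Q0=[P5,P1,P2] Q1=[P4] Q2=[]
t=21-22: P5@Q0 runs 1, rem=12, I/O yield, promote→Q0. Q0=[P1,P2,P5] Q1=[P4] Q2=[]
t=22-23: P1@Q0 runs 1, rem=0, completes. Q0=[P2,P5] Q1=[P4] Q2=[]
t=23-25: P2@Q0 runs 2, rem=3, I/O yield, promote→Q0. Q0=[P5,P2] Q1=[P4] Q2=[]
t=25-26: P5@Q0 runs 1, rem=11, I/O yield, promote→Q0. Q0=[P2,P5] Q1=[P4] Q2=[]
t=26-28: P2@Q0 runs 2, rem=1, I/O yield, promote→Q0. Q0=[P5,P2] Q1=[P4] Q2=[]
t=28-29: P5@Q0 runs 1, rem=10, I/O yield, promote→Q0. Q0=[P2,P5] Q1=[P4] Q2=[]
t=29-30: P2@Q0 runs 1, rem=0, completes. Q0=[P5] Q1=[P4] Q2=[]
t=30-31: P5@Q0 runs 1, rem=9, I/O yield, promote→Q0. Q0=[P5] Q1=[P4] Q2=[]
t=31-32: P5@Q0 runs 1, rem=8, I/O yield, promote→Q0. Q0=[P5] Q1=[P4] Q2=[]
t=32-33: P5@Q0 runs 1, rem=7, I/O yield, promote→Q0. Q0=[P5] Q1=[P4] Q2=[]
t=33-34: P5@Q0 runs 1, rem=6, I/O yield, promote→Q0. Q0=[P5] Q1=[P4] Q2=[]
t=34-35: P5@Q0 runs 1, rem=5, I/O yield, promote→Q0. Q0=[P5] Q1=[P4] Q2=[]
t=35-36: P5@Q0 runs 1, rem=4, I/O yield, promote→Q0. Q0=[P5] Q1=[P4] Q2=[]
t=36-37: P5@Q0 runs 1, rem=3, I/O yield, promote→Q0. Q0=[P5] Q1=[P4] Q2=[]
t=37-38: P5@Q0 runs 1, rem=2, I/O yield, promote→Q0. Q0=[P5] Q1=[P4] Q2=[]
t=38-39: P5@Q0 runs 1, rem=1, I/O yield, promote→Q0. Q0=[P5] Q1=[P4] Q2=[]
t=39-40: P5@Q0 runs 1, rem=0, completes. Q0=[] Q1=[P4] Q2=[]
t=40-41: P4@Q1 runs 1, rem=0, completes. Q0=[] Q1=[] Q2=[]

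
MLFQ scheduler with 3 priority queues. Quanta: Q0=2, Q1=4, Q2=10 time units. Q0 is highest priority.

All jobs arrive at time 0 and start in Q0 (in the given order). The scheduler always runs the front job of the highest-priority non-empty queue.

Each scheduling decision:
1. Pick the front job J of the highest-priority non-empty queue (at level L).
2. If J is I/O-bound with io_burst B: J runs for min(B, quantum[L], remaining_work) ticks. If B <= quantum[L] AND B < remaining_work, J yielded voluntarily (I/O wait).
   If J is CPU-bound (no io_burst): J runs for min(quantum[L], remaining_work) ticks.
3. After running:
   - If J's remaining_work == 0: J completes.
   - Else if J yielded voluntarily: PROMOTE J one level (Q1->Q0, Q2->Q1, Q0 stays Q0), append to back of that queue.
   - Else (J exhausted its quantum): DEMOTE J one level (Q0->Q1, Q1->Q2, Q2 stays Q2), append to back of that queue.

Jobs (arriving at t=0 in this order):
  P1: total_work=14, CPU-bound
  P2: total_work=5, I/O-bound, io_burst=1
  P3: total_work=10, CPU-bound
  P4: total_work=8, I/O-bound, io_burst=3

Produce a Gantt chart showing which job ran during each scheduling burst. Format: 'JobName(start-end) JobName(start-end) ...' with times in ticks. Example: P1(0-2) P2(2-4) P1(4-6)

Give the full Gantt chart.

Answer: P1(0-2) P2(2-3) P3(3-5) P4(5-7) P2(7-8) P2(8-9) P2(9-10) P2(10-11) P1(11-15) P3(15-19) P4(19-22) P4(22-24) P4(24-25) P1(25-33) P3(33-37)

Derivation:
t=0-2: P1@Q0 runs 2, rem=12, quantum used, demote→Q1. Q0=[P2,P3,P4] Q1=[P1] Q2=[]
t=2-3: P2@Q0 runs 1, rem=4, I/O yield, promote→Q0. Q0=[P3,P4,P2] Q1=[P1] Q2=[]
t=3-5: P3@Q0 runs 2, rem=8, quantum used, demote→Q1. Q0=[P4,P2] Q1=[P1,P3] Q2=[]
t=5-7: P4@Q0 runs 2, rem=6, quantum used, demote→Q1. Q0=[P2] Q1=[P1,P3,P4] Q2=[]
t=7-8: P2@Q0 runs 1, rem=3, I/O yield, promote→Q0. Q0=[P2] Q1=[P1,P3,P4] Q2=[]
t=8-9: P2@Q0 runs 1, rem=2, I/O yield, promote→Q0. Q0=[P2] Q1=[P1,P3,P4] Q2=[]
t=9-10: P2@Q0 runs 1, rem=1, I/O yield, promote→Q0. Q0=[P2] Q1=[P1,P3,P4] Q2=[]
t=10-11: P2@Q0 runs 1, rem=0, completes. Q0=[] Q1=[P1,P3,P4] Q2=[]
t=11-15: P1@Q1 runs 4, rem=8, quantum used, demote→Q2. Q0=[] Q1=[P3,P4] Q2=[P1]
t=15-19: P3@Q1 runs 4, rem=4, quantum used, demote→Q2. Q0=[] Q1=[P4] Q2=[P1,P3]
t=19-22: P4@Q1 runs 3, rem=3, I/O yield, promote→Q0. Q0=[P4] Q1=[] Q2=[P1,P3]
t=22-24: P4@Q0 runs 2, rem=1, quantum used, demote→Q1. Q0=[] Q1=[P4] Q2=[P1,P3]
t=24-25: P4@Q1 runs 1, rem=0, completes. Q0=[] Q1=[] Q2=[P1,P3]
t=25-33: P1@Q2 runs 8, rem=0, completes. Q0=[] Q1=[] Q2=[P3]
t=33-37: P3@Q2 runs 4, rem=0, completes. Q0=[] Q1=[] Q2=[]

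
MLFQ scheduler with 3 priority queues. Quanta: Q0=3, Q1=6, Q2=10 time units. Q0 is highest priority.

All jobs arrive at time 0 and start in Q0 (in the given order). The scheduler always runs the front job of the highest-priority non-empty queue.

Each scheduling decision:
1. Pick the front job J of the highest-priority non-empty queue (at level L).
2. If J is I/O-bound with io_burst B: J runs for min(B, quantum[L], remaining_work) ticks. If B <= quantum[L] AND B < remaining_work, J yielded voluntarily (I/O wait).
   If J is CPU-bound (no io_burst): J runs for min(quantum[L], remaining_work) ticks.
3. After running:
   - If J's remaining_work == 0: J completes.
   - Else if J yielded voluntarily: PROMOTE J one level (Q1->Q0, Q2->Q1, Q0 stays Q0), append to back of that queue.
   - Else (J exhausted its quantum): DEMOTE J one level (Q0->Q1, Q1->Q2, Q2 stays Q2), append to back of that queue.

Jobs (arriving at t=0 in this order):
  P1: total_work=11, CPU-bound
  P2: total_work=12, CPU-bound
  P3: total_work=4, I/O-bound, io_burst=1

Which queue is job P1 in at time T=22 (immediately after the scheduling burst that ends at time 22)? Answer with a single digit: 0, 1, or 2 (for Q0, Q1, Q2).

t=0-3: P1@Q0 runs 3, rem=8, quantum used, demote→Q1. Q0=[P2,P3] Q1=[P1] Q2=[]
t=3-6: P2@Q0 runs 3, rem=9, quantum used, demote→Q1. Q0=[P3] Q1=[P1,P2] Q2=[]
t=6-7: P3@Q0 runs 1, rem=3, I/O yield, promote→Q0. Q0=[P3] Q1=[P1,P2] Q2=[]
t=7-8: P3@Q0 runs 1, rem=2, I/O yield, promote→Q0. Q0=[P3] Q1=[P1,P2] Q2=[]
t=8-9: P3@Q0 runs 1, rem=1, I/O yield, promote→Q0. Q0=[P3] Q1=[P1,P2] Q2=[]
t=9-10: P3@Q0 runs 1, rem=0, completes. Q0=[] Q1=[P1,P2] Q2=[]
t=10-16: P1@Q1 runs 6, rem=2, quantum used, demote→Q2. Q0=[] Q1=[P2] Q2=[P1]
t=16-22: P2@Q1 runs 6, rem=3, quantum used, demote→Q2. Q0=[] Q1=[] Q2=[P1,P2]
t=22-24: P1@Q2 runs 2, rem=0, completes. Q0=[] Q1=[] Q2=[P2]
t=24-27: P2@Q2 runs 3, rem=0, completes. Q0=[] Q1=[] Q2=[]

Answer: 2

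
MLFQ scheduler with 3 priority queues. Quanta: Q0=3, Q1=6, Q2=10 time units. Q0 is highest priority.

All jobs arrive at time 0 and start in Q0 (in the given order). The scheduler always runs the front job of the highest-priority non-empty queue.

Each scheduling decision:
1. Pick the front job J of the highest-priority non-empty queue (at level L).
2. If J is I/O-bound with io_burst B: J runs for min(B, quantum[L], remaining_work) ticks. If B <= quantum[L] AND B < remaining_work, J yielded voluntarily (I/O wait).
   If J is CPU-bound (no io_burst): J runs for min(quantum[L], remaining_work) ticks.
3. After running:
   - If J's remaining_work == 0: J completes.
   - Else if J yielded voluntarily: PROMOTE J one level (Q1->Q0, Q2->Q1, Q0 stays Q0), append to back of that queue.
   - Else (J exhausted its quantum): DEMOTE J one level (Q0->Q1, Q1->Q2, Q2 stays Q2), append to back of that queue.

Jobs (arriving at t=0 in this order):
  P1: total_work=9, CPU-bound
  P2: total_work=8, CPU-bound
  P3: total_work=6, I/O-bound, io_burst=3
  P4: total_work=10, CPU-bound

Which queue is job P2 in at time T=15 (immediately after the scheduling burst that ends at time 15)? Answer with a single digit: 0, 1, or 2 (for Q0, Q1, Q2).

Answer: 1

Derivation:
t=0-3: P1@Q0 runs 3, rem=6, quantum used, demote→Q1. Q0=[P2,P3,P4] Q1=[P1] Q2=[]
t=3-6: P2@Q0 runs 3, rem=5, quantum used, demote→Q1. Q0=[P3,P4] Q1=[P1,P2] Q2=[]
t=6-9: P3@Q0 runs 3, rem=3, I/O yield, promote→Q0. Q0=[P4,P3] Q1=[P1,P2] Q2=[]
t=9-12: P4@Q0 runs 3, rem=7, quantum used, demote→Q1. Q0=[P3] Q1=[P1,P2,P4] Q2=[]
t=12-15: P3@Q0 runs 3, rem=0, completes. Q0=[] Q1=[P1,P2,P4] Q2=[]
t=15-21: P1@Q1 runs 6, rem=0, completes. Q0=[] Q1=[P2,P4] Q2=[]
t=21-26: P2@Q1 runs 5, rem=0, completes. Q0=[] Q1=[P4] Q2=[]
t=26-32: P4@Q1 runs 6, rem=1, quantum used, demote→Q2. Q0=[] Q1=[] Q2=[P4]
t=32-33: P4@Q2 runs 1, rem=0, completes. Q0=[] Q1=[] Q2=[]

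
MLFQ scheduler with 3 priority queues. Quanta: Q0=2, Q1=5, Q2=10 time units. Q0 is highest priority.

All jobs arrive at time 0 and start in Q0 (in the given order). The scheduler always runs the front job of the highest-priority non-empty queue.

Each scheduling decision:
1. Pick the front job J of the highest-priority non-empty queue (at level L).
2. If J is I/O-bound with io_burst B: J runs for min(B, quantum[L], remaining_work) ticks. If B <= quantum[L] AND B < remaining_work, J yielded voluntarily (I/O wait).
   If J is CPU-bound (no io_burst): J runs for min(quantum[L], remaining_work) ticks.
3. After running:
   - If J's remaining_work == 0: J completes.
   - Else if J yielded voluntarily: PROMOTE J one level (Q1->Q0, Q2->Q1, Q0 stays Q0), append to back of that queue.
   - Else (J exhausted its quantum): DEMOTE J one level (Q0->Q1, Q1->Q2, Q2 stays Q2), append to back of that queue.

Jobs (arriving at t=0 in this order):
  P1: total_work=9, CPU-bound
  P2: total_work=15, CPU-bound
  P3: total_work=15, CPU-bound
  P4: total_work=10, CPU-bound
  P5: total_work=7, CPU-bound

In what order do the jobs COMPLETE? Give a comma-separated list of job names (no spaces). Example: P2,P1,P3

Answer: P5,P1,P2,P3,P4

Derivation:
t=0-2: P1@Q0 runs 2, rem=7, quantum used, demote→Q1. Q0=[P2,P3,P4,P5] Q1=[P1] Q2=[]
t=2-4: P2@Q0 runs 2, rem=13, quantum used, demote→Q1. Q0=[P3,P4,P5] Q1=[P1,P2] Q2=[]
t=4-6: P3@Q0 runs 2, rem=13, quantum used, demote→Q1. Q0=[P4,P5] Q1=[P1,P2,P3] Q2=[]
t=6-8: P4@Q0 runs 2, rem=8, quantum used, demote→Q1. Q0=[P5] Q1=[P1,P2,P3,P4] Q2=[]
t=8-10: P5@Q0 runs 2, rem=5, quantum used, demote→Q1. Q0=[] Q1=[P1,P2,P3,P4,P5] Q2=[]
t=10-15: P1@Q1 runs 5, rem=2, quantum used, demote→Q2. Q0=[] Q1=[P2,P3,P4,P5] Q2=[P1]
t=15-20: P2@Q1 runs 5, rem=8, quantum used, demote→Q2. Q0=[] Q1=[P3,P4,P5] Q2=[P1,P2]
t=20-25: P3@Q1 runs 5, rem=8, quantum used, demote→Q2. Q0=[] Q1=[P4,P5] Q2=[P1,P2,P3]
t=25-30: P4@Q1 runs 5, rem=3, quantum used, demote→Q2. Q0=[] Q1=[P5] Q2=[P1,P2,P3,P4]
t=30-35: P5@Q1 runs 5, rem=0, completes. Q0=[] Q1=[] Q2=[P1,P2,P3,P4]
t=35-37: P1@Q2 runs 2, rem=0, completes. Q0=[] Q1=[] Q2=[P2,P3,P4]
t=37-45: P2@Q2 runs 8, rem=0, completes. Q0=[] Q1=[] Q2=[P3,P4]
t=45-53: P3@Q2 runs 8, rem=0, completes. Q0=[] Q1=[] Q2=[P4]
t=53-56: P4@Q2 runs 3, rem=0, completes. Q0=[] Q1=[] Q2=[]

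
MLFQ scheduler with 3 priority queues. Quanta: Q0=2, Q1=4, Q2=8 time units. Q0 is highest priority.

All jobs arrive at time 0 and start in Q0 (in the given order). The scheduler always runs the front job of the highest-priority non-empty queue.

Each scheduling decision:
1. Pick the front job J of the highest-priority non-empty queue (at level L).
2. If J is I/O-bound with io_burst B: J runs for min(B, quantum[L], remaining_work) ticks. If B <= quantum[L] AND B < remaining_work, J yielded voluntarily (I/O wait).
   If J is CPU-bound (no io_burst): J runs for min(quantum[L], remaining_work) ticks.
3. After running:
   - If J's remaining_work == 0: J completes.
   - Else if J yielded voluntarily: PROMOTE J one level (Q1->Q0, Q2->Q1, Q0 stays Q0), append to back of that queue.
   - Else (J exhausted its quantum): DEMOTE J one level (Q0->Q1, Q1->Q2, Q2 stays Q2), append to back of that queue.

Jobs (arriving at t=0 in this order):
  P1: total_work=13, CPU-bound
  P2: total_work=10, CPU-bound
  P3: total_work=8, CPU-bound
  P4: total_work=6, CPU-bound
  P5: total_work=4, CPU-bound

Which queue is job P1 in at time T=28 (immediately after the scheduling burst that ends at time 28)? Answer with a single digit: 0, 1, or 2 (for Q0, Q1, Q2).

t=0-2: P1@Q0 runs 2, rem=11, quantum used, demote→Q1. Q0=[P2,P3,P4,P5] Q1=[P1] Q2=[]
t=2-4: P2@Q0 runs 2, rem=8, quantum used, demote→Q1. Q0=[P3,P4,P5] Q1=[P1,P2] Q2=[]
t=4-6: P3@Q0 runs 2, rem=6, quantum used, demote→Q1. Q0=[P4,P5] Q1=[P1,P2,P3] Q2=[]
t=6-8: P4@Q0 runs 2, rem=4, quantum used, demote→Q1. Q0=[P5] Q1=[P1,P2,P3,P4] Q2=[]
t=8-10: P5@Q0 runs 2, rem=2, quantum used, demote→Q1. Q0=[] Q1=[P1,P2,P3,P4,P5] Q2=[]
t=10-14: P1@Q1 runs 4, rem=7, quantum used, demote→Q2. Q0=[] Q1=[P2,P3,P4,P5] Q2=[P1]
t=14-18: P2@Q1 runs 4, rem=4, quantum used, demote→Q2. Q0=[] Q1=[P3,P4,P5] Q2=[P1,P2]
t=18-22: P3@Q1 runs 4, rem=2, quantum used, demote→Q2. Q0=[] Q1=[P4,P5] Q2=[P1,P2,P3]
t=22-26: P4@Q1 runs 4, rem=0, completes. Q0=[] Q1=[P5] Q2=[P1,P2,P3]
t=26-28: P5@Q1 runs 2, rem=0, completes. Q0=[] Q1=[] Q2=[P1,P2,P3]
t=28-35: P1@Q2 runs 7, rem=0, completes. Q0=[] Q1=[] Q2=[P2,P3]
t=35-39: P2@Q2 runs 4, rem=0, completes. Q0=[] Q1=[] Q2=[P3]
t=39-41: P3@Q2 runs 2, rem=0, completes. Q0=[] Q1=[] Q2=[]

Answer: 2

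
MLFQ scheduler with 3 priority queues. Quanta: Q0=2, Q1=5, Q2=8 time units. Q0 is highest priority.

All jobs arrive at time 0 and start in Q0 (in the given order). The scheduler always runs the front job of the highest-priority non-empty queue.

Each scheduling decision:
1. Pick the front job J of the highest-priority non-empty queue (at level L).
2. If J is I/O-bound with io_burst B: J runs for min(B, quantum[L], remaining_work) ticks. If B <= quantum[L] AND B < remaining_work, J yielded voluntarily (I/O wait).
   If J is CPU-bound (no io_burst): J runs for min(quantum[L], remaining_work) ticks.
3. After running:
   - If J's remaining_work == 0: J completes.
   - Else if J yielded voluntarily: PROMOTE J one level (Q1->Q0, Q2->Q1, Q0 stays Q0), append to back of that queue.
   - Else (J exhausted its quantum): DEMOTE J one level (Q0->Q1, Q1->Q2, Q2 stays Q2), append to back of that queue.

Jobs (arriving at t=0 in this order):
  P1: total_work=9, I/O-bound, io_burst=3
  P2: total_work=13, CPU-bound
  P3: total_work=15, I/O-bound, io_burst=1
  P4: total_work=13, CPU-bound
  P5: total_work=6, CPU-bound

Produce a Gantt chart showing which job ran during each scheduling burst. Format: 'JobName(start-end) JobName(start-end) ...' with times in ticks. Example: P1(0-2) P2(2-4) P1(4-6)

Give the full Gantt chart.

t=0-2: P1@Q0 runs 2, rem=7, quantum used, demote→Q1. Q0=[P2,P3,P4,P5] Q1=[P1] Q2=[]
t=2-4: P2@Q0 runs 2, rem=11, quantum used, demote→Q1. Q0=[P3,P4,P5] Q1=[P1,P2] Q2=[]
t=4-5: P3@Q0 runs 1, rem=14, I/O yield, promote→Q0. Q0=[P4,P5,P3] Q1=[P1,P2] Q2=[]
t=5-7: P4@Q0 runs 2, rem=11, quantum used, demote→Q1. Q0=[P5,P3] Q1=[P1,P2,P4] Q2=[]
t=7-9: P5@Q0 runs 2, rem=4, quantum used, demote→Q1. Q0=[P3] Q1=[P1,P2,P4,P5] Q2=[]
t=9-10: P3@Q0 runs 1, rem=13, I/O yield, promote→Q0. Q0=[P3] Q1=[P1,P2,P4,P5] Q2=[]
t=10-11: P3@Q0 runs 1, rem=12, I/O yield, promote→Q0. Q0=[P3] Q1=[P1,P2,P4,P5] Q2=[]
t=11-12: P3@Q0 runs 1, rem=11, I/O yield, promote→Q0. Q0=[P3] Q1=[P1,P2,P4,P5] Q2=[]
t=12-13: P3@Q0 runs 1, rem=10, I/O yield, promote→Q0. Q0=[P3] Q1=[P1,P2,P4,P5] Q2=[]
t=13-14: P3@Q0 runs 1, rem=9, I/O yield, promote→Q0. Q0=[P3] Q1=[P1,P2,P4,P5] Q2=[]
t=14-15: P3@Q0 runs 1, rem=8, I/O yield, promote→Q0. Q0=[P3] Q1=[P1,P2,P4,P5] Q2=[]
t=15-16: P3@Q0 runs 1, rem=7, I/O yield, promote→Q0. Q0=[P3] Q1=[P1,P2,P4,P5] Q2=[]
t=16-17: P3@Q0 runs 1, rem=6, I/O yield, promote→Q0. Q0=[P3] Q1=[P1,P2,P4,P5] Q2=[]
t=17-18: P3@Q0 runs 1, rem=5, I/O yield, promote→Q0. Q0=[P3] Q1=[P1,P2,P4,P5] Q2=[]
t=18-19: P3@Q0 runs 1, rem=4, I/O yield, promote→Q0. Q0=[P3] Q1=[P1,P2,P4,P5] Q2=[]
t=19-20: P3@Q0 runs 1, rem=3, I/O yield, promote→Q0. Q0=[P3] Q1=[P1,P2,P4,P5] Q2=[]
t=20-21: P3@Q0 runs 1, rem=2, I/O yield, promote→Q0. Q0=[P3] Q1=[P1,P2,P4,P5] Q2=[]
t=21-22: P3@Q0 runs 1, rem=1, I/O yield, promote→Q0. Q0=[P3] Q1=[P1,P2,P4,P5] Q2=[]
t=22-23: P3@Q0 runs 1, rem=0, completes. Q0=[] Q1=[P1,P2,P4,P5] Q2=[]
t=23-26: P1@Q1 runs 3, rem=4, I/O yield, promote→Q0. Q0=[P1] Q1=[P2,P4,P5] Q2=[]
t=26-28: P1@Q0 runs 2, rem=2, quantum used, demote→Q1. Q0=[] Q1=[P2,P4,P5,P1] Q2=[]
t=28-33: P2@Q1 runs 5, rem=6, quantum used, demote→Q2. Q0=[] Q1=[P4,P5,P1] Q2=[P2]
t=33-38: P4@Q1 runs 5, rem=6, quantum used, demote→Q2. Q0=[] Q1=[P5,P1] Q2=[P2,P4]
t=38-42: P5@Q1 runs 4, rem=0, completes. Q0=[] Q1=[P1] Q2=[P2,P4]
t=42-44: P1@Q1 runs 2, rem=0, completes. Q0=[] Q1=[] Q2=[P2,P4]
t=44-50: P2@Q2 runs 6, rem=0, completes. Q0=[] Q1=[] Q2=[P4]
t=50-56: P4@Q2 runs 6, rem=0, completes. Q0=[] Q1=[] Q2=[]

Answer: P1(0-2) P2(2-4) P3(4-5) P4(5-7) P5(7-9) P3(9-10) P3(10-11) P3(11-12) P3(12-13) P3(13-14) P3(14-15) P3(15-16) P3(16-17) P3(17-18) P3(18-19) P3(19-20) P3(20-21) P3(21-22) P3(22-23) P1(23-26) P1(26-28) P2(28-33) P4(33-38) P5(38-42) P1(42-44) P2(44-50) P4(50-56)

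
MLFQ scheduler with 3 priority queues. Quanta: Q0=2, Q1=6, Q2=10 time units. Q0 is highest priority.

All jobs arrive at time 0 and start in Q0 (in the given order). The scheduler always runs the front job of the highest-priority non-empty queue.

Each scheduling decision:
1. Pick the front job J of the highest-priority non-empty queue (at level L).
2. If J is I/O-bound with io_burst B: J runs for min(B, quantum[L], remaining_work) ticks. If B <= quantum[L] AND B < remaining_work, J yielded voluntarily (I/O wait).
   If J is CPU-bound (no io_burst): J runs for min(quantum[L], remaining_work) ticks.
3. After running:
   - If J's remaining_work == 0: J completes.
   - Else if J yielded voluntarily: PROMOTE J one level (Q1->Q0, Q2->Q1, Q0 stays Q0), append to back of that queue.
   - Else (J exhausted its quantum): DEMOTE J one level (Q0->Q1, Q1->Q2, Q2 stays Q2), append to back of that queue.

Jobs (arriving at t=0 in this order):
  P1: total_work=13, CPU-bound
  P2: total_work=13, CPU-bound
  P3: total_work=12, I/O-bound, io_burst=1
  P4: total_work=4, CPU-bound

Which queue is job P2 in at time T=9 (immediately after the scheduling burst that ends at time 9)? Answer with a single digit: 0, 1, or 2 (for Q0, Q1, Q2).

Answer: 1

Derivation:
t=0-2: P1@Q0 runs 2, rem=11, quantum used, demote→Q1. Q0=[P2,P3,P4] Q1=[P1] Q2=[]
t=2-4: P2@Q0 runs 2, rem=11, quantum used, demote→Q1. Q0=[P3,P4] Q1=[P1,P2] Q2=[]
t=4-5: P3@Q0 runs 1, rem=11, I/O yield, promote→Q0. Q0=[P4,P3] Q1=[P1,P2] Q2=[]
t=5-7: P4@Q0 runs 2, rem=2, quantum used, demote→Q1. Q0=[P3] Q1=[P1,P2,P4] Q2=[]
t=7-8: P3@Q0 runs 1, rem=10, I/O yield, promote→Q0. Q0=[P3] Q1=[P1,P2,P4] Q2=[]
t=8-9: P3@Q0 runs 1, rem=9, I/O yield, promote→Q0. Q0=[P3] Q1=[P1,P2,P4] Q2=[]
t=9-10: P3@Q0 runs 1, rem=8, I/O yield, promote→Q0. Q0=[P3] Q1=[P1,P2,P4] Q2=[]
t=10-11: P3@Q0 runs 1, rem=7, I/O yield, promote→Q0. Q0=[P3] Q1=[P1,P2,P4] Q2=[]
t=11-12: P3@Q0 runs 1, rem=6, I/O yield, promote→Q0. Q0=[P3] Q1=[P1,P2,P4] Q2=[]
t=12-13: P3@Q0 runs 1, rem=5, I/O yield, promote→Q0. Q0=[P3] Q1=[P1,P2,P4] Q2=[]
t=13-14: P3@Q0 runs 1, rem=4, I/O yield, promote→Q0. Q0=[P3] Q1=[P1,P2,P4] Q2=[]
t=14-15: P3@Q0 runs 1, rem=3, I/O yield, promote→Q0. Q0=[P3] Q1=[P1,P2,P4] Q2=[]
t=15-16: P3@Q0 runs 1, rem=2, I/O yield, promote→Q0. Q0=[P3] Q1=[P1,P2,P4] Q2=[]
t=16-17: P3@Q0 runs 1, rem=1, I/O yield, promote→Q0. Q0=[P3] Q1=[P1,P2,P4] Q2=[]
t=17-18: P3@Q0 runs 1, rem=0, completes. Q0=[] Q1=[P1,P2,P4] Q2=[]
t=18-24: P1@Q1 runs 6, rem=5, quantum used, demote→Q2. Q0=[] Q1=[P2,P4] Q2=[P1]
t=24-30: P2@Q1 runs 6, rem=5, quantum used, demote→Q2. Q0=[] Q1=[P4] Q2=[P1,P2]
t=30-32: P4@Q1 runs 2, rem=0, completes. Q0=[] Q1=[] Q2=[P1,P2]
t=32-37: P1@Q2 runs 5, rem=0, completes. Q0=[] Q1=[] Q2=[P2]
t=37-42: P2@Q2 runs 5, rem=0, completes. Q0=[] Q1=[] Q2=[]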